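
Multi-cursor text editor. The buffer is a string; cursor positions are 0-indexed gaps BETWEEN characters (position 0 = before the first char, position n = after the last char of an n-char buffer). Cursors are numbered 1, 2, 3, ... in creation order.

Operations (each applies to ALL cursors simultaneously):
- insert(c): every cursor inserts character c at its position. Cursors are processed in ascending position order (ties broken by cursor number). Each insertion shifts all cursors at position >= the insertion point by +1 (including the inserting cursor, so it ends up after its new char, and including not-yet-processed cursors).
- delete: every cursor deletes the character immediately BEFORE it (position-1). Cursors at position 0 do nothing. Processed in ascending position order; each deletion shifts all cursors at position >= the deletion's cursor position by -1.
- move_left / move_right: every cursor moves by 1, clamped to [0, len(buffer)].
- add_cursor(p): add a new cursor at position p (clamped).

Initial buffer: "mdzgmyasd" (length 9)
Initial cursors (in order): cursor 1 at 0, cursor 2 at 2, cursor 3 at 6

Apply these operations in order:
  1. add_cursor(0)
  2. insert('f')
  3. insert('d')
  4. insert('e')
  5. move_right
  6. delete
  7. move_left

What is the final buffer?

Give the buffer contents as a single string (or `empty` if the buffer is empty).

After op 1 (add_cursor(0)): buffer="mdzgmyasd" (len 9), cursors c1@0 c4@0 c2@2 c3@6, authorship .........
After op 2 (insert('f')): buffer="ffmdfzgmyfasd" (len 13), cursors c1@2 c4@2 c2@5 c3@10, authorship 14..2....3...
After op 3 (insert('d')): buffer="ffddmdfdzgmyfdasd" (len 17), cursors c1@4 c4@4 c2@8 c3@14, authorship 1414..22....33...
After op 4 (insert('e')): buffer="ffddeemdfdezgmyfdeasd" (len 21), cursors c1@6 c4@6 c2@11 c3@18, authorship 141414..222....333...
After op 5 (move_right): buffer="ffddeemdfdezgmyfdeasd" (len 21), cursors c1@7 c4@7 c2@12 c3@19, authorship 141414..222....333...
After op 6 (delete): buffer="ffddedfdegmyfdesd" (len 17), cursors c1@5 c4@5 c2@9 c3@15, authorship 14141.222...333..
After op 7 (move_left): buffer="ffddedfdegmyfdesd" (len 17), cursors c1@4 c4@4 c2@8 c3@14, authorship 14141.222...333..

Answer: ffddedfdegmyfdesd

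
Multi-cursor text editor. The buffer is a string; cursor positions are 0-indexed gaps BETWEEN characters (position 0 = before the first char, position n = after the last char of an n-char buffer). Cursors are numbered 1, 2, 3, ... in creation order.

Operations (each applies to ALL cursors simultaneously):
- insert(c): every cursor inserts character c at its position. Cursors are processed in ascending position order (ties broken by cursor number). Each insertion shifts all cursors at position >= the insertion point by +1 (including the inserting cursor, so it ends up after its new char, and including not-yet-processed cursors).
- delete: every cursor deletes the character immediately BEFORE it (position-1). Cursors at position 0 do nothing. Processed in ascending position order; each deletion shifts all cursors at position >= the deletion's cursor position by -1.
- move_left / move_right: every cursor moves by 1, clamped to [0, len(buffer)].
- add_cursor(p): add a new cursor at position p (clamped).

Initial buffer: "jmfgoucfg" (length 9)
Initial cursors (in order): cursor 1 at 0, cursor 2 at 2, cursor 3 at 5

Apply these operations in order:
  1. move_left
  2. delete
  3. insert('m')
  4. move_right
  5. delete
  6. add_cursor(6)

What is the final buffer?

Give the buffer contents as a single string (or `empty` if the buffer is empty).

Answer: mfmucfg

Derivation:
After op 1 (move_left): buffer="jmfgoucfg" (len 9), cursors c1@0 c2@1 c3@4, authorship .........
After op 2 (delete): buffer="mfoucfg" (len 7), cursors c1@0 c2@0 c3@2, authorship .......
After op 3 (insert('m')): buffer="mmmfmoucfg" (len 10), cursors c1@2 c2@2 c3@5, authorship 12..3.....
After op 4 (move_right): buffer="mmmfmoucfg" (len 10), cursors c1@3 c2@3 c3@6, authorship 12..3.....
After op 5 (delete): buffer="mfmucfg" (len 7), cursors c1@1 c2@1 c3@3, authorship 1.3....
After op 6 (add_cursor(6)): buffer="mfmucfg" (len 7), cursors c1@1 c2@1 c3@3 c4@6, authorship 1.3....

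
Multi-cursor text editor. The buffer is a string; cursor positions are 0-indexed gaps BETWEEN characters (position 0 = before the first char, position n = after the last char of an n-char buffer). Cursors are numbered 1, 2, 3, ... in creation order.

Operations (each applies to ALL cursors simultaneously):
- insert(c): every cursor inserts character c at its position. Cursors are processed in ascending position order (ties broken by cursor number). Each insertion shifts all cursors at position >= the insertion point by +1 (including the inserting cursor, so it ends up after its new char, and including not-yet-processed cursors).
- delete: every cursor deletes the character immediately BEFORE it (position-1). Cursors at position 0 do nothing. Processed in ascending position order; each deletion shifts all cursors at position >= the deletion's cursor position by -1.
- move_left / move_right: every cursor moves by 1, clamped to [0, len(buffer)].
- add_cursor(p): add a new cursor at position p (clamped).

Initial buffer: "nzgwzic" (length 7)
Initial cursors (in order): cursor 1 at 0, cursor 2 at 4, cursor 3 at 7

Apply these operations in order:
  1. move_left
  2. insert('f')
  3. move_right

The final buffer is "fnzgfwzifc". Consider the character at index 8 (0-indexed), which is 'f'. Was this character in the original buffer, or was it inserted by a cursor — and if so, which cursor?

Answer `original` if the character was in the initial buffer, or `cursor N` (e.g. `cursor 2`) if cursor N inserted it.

Answer: cursor 3

Derivation:
After op 1 (move_left): buffer="nzgwzic" (len 7), cursors c1@0 c2@3 c3@6, authorship .......
After op 2 (insert('f')): buffer="fnzgfwzifc" (len 10), cursors c1@1 c2@5 c3@9, authorship 1...2...3.
After op 3 (move_right): buffer="fnzgfwzifc" (len 10), cursors c1@2 c2@6 c3@10, authorship 1...2...3.
Authorship (.=original, N=cursor N): 1 . . . 2 . . . 3 .
Index 8: author = 3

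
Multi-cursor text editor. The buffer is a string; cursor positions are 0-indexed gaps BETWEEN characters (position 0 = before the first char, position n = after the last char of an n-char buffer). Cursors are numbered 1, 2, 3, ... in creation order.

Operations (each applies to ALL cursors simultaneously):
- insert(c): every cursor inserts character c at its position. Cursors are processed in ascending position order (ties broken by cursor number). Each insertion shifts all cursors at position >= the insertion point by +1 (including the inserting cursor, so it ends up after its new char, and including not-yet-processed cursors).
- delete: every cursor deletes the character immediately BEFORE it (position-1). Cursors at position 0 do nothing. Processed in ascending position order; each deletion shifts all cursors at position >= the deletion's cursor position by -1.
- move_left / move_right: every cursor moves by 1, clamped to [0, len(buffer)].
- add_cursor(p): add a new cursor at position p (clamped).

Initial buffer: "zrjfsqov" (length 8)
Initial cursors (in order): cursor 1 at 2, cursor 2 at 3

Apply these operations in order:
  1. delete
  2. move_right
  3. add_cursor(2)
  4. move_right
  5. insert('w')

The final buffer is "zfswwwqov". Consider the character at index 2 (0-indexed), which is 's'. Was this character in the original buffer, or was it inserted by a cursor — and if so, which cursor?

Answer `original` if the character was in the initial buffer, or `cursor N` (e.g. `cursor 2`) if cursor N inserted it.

Answer: original

Derivation:
After op 1 (delete): buffer="zfsqov" (len 6), cursors c1@1 c2@1, authorship ......
After op 2 (move_right): buffer="zfsqov" (len 6), cursors c1@2 c2@2, authorship ......
After op 3 (add_cursor(2)): buffer="zfsqov" (len 6), cursors c1@2 c2@2 c3@2, authorship ......
After op 4 (move_right): buffer="zfsqov" (len 6), cursors c1@3 c2@3 c3@3, authorship ......
After op 5 (insert('w')): buffer="zfswwwqov" (len 9), cursors c1@6 c2@6 c3@6, authorship ...123...
Authorship (.=original, N=cursor N): . . . 1 2 3 . . .
Index 2: author = original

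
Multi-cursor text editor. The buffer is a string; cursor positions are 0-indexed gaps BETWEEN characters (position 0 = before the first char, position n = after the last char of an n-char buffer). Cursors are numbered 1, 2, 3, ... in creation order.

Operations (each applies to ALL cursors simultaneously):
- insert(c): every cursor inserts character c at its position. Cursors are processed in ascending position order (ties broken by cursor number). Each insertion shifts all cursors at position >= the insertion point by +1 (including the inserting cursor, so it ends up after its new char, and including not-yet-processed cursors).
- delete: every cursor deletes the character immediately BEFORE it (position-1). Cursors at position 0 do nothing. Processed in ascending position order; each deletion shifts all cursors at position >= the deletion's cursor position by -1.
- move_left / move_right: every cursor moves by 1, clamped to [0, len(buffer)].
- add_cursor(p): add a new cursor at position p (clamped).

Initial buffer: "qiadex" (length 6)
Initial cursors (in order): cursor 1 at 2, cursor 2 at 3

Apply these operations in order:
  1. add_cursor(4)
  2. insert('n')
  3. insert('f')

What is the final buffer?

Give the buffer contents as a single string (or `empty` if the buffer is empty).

After op 1 (add_cursor(4)): buffer="qiadex" (len 6), cursors c1@2 c2@3 c3@4, authorship ......
After op 2 (insert('n')): buffer="qinandnex" (len 9), cursors c1@3 c2@5 c3@7, authorship ..1.2.3..
After op 3 (insert('f')): buffer="qinfanfdnfex" (len 12), cursors c1@4 c2@7 c3@10, authorship ..11.22.33..

Answer: qinfanfdnfex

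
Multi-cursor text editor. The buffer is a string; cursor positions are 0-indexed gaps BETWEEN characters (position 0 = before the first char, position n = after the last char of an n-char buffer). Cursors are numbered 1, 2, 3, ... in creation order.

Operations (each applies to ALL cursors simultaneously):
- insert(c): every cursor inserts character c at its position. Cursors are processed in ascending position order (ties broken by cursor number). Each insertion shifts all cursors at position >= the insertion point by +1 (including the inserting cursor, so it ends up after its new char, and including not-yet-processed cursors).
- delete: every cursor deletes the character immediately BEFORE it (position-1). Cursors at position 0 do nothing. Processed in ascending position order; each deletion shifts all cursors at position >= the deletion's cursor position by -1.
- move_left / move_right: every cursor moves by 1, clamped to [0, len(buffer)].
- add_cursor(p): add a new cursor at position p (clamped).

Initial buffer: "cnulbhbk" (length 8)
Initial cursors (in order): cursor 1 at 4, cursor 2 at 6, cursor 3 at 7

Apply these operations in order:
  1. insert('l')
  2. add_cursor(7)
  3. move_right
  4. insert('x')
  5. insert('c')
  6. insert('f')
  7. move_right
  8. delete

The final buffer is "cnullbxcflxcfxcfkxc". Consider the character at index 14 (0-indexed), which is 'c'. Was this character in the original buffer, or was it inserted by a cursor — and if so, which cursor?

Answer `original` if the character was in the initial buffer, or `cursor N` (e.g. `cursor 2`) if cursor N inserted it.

Answer: cursor 2

Derivation:
After op 1 (insert('l')): buffer="cnullbhlblk" (len 11), cursors c1@5 c2@8 c3@10, authorship ....1..2.3.
After op 2 (add_cursor(7)): buffer="cnullbhlblk" (len 11), cursors c1@5 c4@7 c2@8 c3@10, authorship ....1..2.3.
After op 3 (move_right): buffer="cnullbhlblk" (len 11), cursors c1@6 c4@8 c2@9 c3@11, authorship ....1..2.3.
After op 4 (insert('x')): buffer="cnullbxhlxbxlkx" (len 15), cursors c1@7 c4@10 c2@12 c3@15, authorship ....1.1.24.23.3
After op 5 (insert('c')): buffer="cnullbxchlxcbxclkxc" (len 19), cursors c1@8 c4@12 c2@15 c3@19, authorship ....1.11.244.223.33
After op 6 (insert('f')): buffer="cnullbxcfhlxcfbxcflkxcf" (len 23), cursors c1@9 c4@14 c2@18 c3@23, authorship ....1.111.2444.2223.333
After op 7 (move_right): buffer="cnullbxcfhlxcfbxcflkxcf" (len 23), cursors c1@10 c4@15 c2@19 c3@23, authorship ....1.111.2444.2223.333
After op 8 (delete): buffer="cnullbxcflxcfxcfkxc" (len 19), cursors c1@9 c4@13 c2@16 c3@19, authorship ....1.1112444222.33
Authorship (.=original, N=cursor N): . . . . 1 . 1 1 1 2 4 4 4 2 2 2 . 3 3
Index 14: author = 2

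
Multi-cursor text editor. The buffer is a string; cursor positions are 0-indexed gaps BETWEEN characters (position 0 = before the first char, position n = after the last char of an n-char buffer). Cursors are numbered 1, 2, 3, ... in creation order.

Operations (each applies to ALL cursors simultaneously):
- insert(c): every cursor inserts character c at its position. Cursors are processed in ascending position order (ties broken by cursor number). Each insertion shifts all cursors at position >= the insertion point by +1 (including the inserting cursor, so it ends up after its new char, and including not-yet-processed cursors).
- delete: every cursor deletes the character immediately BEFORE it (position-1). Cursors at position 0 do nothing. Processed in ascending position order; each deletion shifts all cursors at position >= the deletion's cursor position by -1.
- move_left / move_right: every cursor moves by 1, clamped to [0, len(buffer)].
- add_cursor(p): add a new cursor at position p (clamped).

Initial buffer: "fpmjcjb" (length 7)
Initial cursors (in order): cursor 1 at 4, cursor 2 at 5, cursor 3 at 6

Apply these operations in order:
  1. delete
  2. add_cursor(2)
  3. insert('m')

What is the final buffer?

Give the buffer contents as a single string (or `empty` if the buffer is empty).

After op 1 (delete): buffer="fpmb" (len 4), cursors c1@3 c2@3 c3@3, authorship ....
After op 2 (add_cursor(2)): buffer="fpmb" (len 4), cursors c4@2 c1@3 c2@3 c3@3, authorship ....
After op 3 (insert('m')): buffer="fpmmmmmb" (len 8), cursors c4@3 c1@7 c2@7 c3@7, authorship ..4.123.

Answer: fpmmmmmb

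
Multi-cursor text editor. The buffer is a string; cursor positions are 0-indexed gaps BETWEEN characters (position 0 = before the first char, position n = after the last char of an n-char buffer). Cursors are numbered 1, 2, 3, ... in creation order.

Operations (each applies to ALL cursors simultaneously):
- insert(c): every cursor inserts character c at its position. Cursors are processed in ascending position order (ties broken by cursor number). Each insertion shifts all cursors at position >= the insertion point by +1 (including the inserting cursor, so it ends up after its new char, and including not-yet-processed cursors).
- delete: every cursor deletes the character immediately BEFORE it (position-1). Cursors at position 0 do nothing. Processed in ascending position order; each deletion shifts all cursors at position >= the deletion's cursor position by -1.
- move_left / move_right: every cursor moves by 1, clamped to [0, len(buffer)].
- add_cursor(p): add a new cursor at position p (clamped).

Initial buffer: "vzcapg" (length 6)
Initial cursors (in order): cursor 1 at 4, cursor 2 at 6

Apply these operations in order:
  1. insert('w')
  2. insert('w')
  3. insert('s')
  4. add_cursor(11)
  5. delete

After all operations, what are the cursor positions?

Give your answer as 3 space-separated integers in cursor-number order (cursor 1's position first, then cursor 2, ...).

After op 1 (insert('w')): buffer="vzcawpgw" (len 8), cursors c1@5 c2@8, authorship ....1..2
After op 2 (insert('w')): buffer="vzcawwpgww" (len 10), cursors c1@6 c2@10, authorship ....11..22
After op 3 (insert('s')): buffer="vzcawwspgwws" (len 12), cursors c1@7 c2@12, authorship ....111..222
After op 4 (add_cursor(11)): buffer="vzcawwspgwws" (len 12), cursors c1@7 c3@11 c2@12, authorship ....111..222
After op 5 (delete): buffer="vzcawwpgw" (len 9), cursors c1@6 c2@9 c3@9, authorship ....11..2

Answer: 6 9 9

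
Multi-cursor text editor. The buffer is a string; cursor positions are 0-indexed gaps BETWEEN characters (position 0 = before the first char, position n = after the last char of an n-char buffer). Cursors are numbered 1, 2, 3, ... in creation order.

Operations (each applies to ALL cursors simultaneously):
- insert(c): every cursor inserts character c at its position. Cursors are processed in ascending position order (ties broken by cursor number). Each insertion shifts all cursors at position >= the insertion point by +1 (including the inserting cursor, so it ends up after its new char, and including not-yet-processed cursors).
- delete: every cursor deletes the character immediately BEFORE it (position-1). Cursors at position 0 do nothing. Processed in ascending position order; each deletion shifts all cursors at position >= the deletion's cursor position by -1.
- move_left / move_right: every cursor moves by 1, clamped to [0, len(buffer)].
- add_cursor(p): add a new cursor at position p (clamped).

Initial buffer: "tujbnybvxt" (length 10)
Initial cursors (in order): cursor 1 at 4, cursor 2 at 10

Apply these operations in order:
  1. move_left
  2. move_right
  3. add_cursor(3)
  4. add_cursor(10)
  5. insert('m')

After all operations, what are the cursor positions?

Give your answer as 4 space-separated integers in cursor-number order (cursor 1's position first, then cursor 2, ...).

Answer: 6 14 4 14

Derivation:
After op 1 (move_left): buffer="tujbnybvxt" (len 10), cursors c1@3 c2@9, authorship ..........
After op 2 (move_right): buffer="tujbnybvxt" (len 10), cursors c1@4 c2@10, authorship ..........
After op 3 (add_cursor(3)): buffer="tujbnybvxt" (len 10), cursors c3@3 c1@4 c2@10, authorship ..........
After op 4 (add_cursor(10)): buffer="tujbnybvxt" (len 10), cursors c3@3 c1@4 c2@10 c4@10, authorship ..........
After op 5 (insert('m')): buffer="tujmbmnybvxtmm" (len 14), cursors c3@4 c1@6 c2@14 c4@14, authorship ...3.1......24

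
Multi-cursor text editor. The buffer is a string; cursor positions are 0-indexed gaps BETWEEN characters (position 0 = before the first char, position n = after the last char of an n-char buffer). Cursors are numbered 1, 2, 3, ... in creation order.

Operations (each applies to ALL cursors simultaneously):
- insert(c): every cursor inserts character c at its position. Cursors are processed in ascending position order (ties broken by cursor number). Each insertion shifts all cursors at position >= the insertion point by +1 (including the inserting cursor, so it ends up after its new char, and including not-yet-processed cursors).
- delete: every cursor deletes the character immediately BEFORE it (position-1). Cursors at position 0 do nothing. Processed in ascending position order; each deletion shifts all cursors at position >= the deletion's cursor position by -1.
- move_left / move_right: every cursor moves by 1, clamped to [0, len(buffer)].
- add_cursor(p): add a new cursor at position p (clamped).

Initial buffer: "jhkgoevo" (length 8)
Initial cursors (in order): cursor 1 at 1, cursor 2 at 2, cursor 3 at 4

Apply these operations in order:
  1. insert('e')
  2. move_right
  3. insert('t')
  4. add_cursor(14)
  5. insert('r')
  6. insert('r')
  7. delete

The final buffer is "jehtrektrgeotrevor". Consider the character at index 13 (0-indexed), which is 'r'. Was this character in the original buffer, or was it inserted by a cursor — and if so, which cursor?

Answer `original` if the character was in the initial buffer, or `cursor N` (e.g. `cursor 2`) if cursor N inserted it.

Answer: cursor 3

Derivation:
After op 1 (insert('e')): buffer="jehekgeoevo" (len 11), cursors c1@2 c2@4 c3@7, authorship .1.2..3....
After op 2 (move_right): buffer="jehekgeoevo" (len 11), cursors c1@3 c2@5 c3@8, authorship .1.2..3....
After op 3 (insert('t')): buffer="jehtektgeotevo" (len 14), cursors c1@4 c2@7 c3@11, authorship .1.12.2.3.3...
After op 4 (add_cursor(14)): buffer="jehtektgeotevo" (len 14), cursors c1@4 c2@7 c3@11 c4@14, authorship .1.12.2.3.3...
After op 5 (insert('r')): buffer="jehtrektrgeotrevor" (len 18), cursors c1@5 c2@9 c3@14 c4@18, authorship .1.112.22.3.33...4
After op 6 (insert('r')): buffer="jehtrrektrrgeotrrevorr" (len 22), cursors c1@6 c2@11 c3@17 c4@22, authorship .1.1112.222.3.333...44
After op 7 (delete): buffer="jehtrektrgeotrevor" (len 18), cursors c1@5 c2@9 c3@14 c4@18, authorship .1.112.22.3.33...4
Authorship (.=original, N=cursor N): . 1 . 1 1 2 . 2 2 . 3 . 3 3 . . . 4
Index 13: author = 3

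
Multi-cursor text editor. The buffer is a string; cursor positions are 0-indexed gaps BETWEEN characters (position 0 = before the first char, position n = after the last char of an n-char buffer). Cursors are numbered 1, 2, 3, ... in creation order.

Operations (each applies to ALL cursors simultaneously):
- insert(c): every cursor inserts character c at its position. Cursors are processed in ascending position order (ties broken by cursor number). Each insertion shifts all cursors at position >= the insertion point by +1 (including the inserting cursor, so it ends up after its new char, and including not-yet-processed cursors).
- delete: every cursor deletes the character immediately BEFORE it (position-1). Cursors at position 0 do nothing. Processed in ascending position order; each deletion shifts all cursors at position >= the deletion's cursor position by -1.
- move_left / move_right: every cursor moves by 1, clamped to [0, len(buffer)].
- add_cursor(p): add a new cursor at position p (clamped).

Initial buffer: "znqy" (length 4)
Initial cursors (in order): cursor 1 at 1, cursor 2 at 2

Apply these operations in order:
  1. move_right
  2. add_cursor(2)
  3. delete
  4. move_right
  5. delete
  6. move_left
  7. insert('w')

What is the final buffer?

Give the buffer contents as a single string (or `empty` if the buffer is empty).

After op 1 (move_right): buffer="znqy" (len 4), cursors c1@2 c2@3, authorship ....
After op 2 (add_cursor(2)): buffer="znqy" (len 4), cursors c1@2 c3@2 c2@3, authorship ....
After op 3 (delete): buffer="y" (len 1), cursors c1@0 c2@0 c3@0, authorship .
After op 4 (move_right): buffer="y" (len 1), cursors c1@1 c2@1 c3@1, authorship .
After op 5 (delete): buffer="" (len 0), cursors c1@0 c2@0 c3@0, authorship 
After op 6 (move_left): buffer="" (len 0), cursors c1@0 c2@0 c3@0, authorship 
After op 7 (insert('w')): buffer="www" (len 3), cursors c1@3 c2@3 c3@3, authorship 123

Answer: www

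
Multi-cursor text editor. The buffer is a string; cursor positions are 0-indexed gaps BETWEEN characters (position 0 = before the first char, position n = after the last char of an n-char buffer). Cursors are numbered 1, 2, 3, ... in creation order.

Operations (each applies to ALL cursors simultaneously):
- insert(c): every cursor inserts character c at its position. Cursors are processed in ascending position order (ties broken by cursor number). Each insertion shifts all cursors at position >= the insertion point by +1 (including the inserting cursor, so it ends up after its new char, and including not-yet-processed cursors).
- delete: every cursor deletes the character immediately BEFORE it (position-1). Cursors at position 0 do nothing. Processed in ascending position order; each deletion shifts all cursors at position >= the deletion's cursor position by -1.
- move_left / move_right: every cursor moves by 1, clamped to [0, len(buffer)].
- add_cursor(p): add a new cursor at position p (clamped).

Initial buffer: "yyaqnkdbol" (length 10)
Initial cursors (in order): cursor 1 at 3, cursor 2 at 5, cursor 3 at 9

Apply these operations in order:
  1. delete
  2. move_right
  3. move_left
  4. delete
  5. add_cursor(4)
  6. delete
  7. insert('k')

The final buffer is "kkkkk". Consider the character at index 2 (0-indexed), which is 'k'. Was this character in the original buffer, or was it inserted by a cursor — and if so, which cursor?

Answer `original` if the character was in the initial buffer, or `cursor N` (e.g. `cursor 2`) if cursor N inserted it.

Answer: original

Derivation:
After op 1 (delete): buffer="yyqkdbl" (len 7), cursors c1@2 c2@3 c3@6, authorship .......
After op 2 (move_right): buffer="yyqkdbl" (len 7), cursors c1@3 c2@4 c3@7, authorship .......
After op 3 (move_left): buffer="yyqkdbl" (len 7), cursors c1@2 c2@3 c3@6, authorship .......
After op 4 (delete): buffer="ykdl" (len 4), cursors c1@1 c2@1 c3@3, authorship ....
After op 5 (add_cursor(4)): buffer="ykdl" (len 4), cursors c1@1 c2@1 c3@3 c4@4, authorship ....
After op 6 (delete): buffer="k" (len 1), cursors c1@0 c2@0 c3@1 c4@1, authorship .
After op 7 (insert('k')): buffer="kkkkk" (len 5), cursors c1@2 c2@2 c3@5 c4@5, authorship 12.34
Authorship (.=original, N=cursor N): 1 2 . 3 4
Index 2: author = original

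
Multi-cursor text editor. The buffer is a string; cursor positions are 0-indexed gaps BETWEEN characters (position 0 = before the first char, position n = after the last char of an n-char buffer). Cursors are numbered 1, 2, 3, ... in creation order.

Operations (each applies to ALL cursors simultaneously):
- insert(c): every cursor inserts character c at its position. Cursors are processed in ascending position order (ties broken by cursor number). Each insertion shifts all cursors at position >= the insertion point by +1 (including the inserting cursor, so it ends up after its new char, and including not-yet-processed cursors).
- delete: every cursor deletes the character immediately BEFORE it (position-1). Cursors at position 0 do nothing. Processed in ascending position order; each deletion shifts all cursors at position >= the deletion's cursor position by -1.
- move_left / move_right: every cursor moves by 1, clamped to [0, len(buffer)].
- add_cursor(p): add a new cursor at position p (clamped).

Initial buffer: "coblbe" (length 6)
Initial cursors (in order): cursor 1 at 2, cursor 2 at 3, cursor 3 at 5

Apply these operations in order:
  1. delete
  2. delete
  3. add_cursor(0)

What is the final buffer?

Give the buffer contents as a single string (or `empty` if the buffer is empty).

Answer: e

Derivation:
After op 1 (delete): buffer="cle" (len 3), cursors c1@1 c2@1 c3@2, authorship ...
After op 2 (delete): buffer="e" (len 1), cursors c1@0 c2@0 c3@0, authorship .
After op 3 (add_cursor(0)): buffer="e" (len 1), cursors c1@0 c2@0 c3@0 c4@0, authorship .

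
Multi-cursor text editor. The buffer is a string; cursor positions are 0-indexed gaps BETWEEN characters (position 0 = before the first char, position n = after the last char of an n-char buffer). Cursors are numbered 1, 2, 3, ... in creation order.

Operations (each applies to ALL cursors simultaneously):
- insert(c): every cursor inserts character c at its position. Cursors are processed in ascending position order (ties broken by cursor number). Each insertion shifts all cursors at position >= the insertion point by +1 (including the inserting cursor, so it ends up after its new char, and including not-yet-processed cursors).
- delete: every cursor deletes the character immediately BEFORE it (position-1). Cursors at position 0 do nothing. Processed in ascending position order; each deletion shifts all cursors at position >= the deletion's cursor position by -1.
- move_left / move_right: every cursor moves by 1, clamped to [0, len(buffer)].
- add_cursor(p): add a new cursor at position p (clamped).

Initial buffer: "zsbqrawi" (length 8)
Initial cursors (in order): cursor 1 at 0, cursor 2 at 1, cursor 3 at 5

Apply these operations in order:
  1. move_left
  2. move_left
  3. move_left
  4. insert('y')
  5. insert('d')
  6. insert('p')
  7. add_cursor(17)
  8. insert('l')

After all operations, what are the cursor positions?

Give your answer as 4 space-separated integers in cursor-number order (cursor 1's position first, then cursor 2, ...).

Answer: 8 8 14 21

Derivation:
After op 1 (move_left): buffer="zsbqrawi" (len 8), cursors c1@0 c2@0 c3@4, authorship ........
After op 2 (move_left): buffer="zsbqrawi" (len 8), cursors c1@0 c2@0 c3@3, authorship ........
After op 3 (move_left): buffer="zsbqrawi" (len 8), cursors c1@0 c2@0 c3@2, authorship ........
After op 4 (insert('y')): buffer="yyzsybqrawi" (len 11), cursors c1@2 c2@2 c3@5, authorship 12..3......
After op 5 (insert('d')): buffer="yyddzsydbqrawi" (len 14), cursors c1@4 c2@4 c3@8, authorship 1212..33......
After op 6 (insert('p')): buffer="yyddppzsydpbqrawi" (len 17), cursors c1@6 c2@6 c3@11, authorship 121212..333......
After op 7 (add_cursor(17)): buffer="yyddppzsydpbqrawi" (len 17), cursors c1@6 c2@6 c3@11 c4@17, authorship 121212..333......
After op 8 (insert('l')): buffer="yyddppllzsydplbqrawil" (len 21), cursors c1@8 c2@8 c3@14 c4@21, authorship 12121212..3333......4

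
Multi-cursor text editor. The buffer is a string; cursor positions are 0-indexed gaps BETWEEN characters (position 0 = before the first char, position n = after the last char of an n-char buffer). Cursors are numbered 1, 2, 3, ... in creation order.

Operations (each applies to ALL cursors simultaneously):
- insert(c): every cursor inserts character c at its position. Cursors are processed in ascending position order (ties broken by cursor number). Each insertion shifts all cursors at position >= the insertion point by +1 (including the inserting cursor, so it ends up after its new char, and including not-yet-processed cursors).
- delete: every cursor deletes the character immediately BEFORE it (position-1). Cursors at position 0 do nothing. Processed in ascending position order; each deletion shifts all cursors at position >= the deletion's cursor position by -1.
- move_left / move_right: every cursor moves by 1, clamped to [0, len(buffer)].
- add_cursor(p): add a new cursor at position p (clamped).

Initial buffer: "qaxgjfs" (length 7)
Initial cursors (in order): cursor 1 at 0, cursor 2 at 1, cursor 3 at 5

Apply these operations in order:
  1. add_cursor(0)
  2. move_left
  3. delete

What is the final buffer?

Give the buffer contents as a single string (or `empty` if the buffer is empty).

Answer: qaxjfs

Derivation:
After op 1 (add_cursor(0)): buffer="qaxgjfs" (len 7), cursors c1@0 c4@0 c2@1 c3@5, authorship .......
After op 2 (move_left): buffer="qaxgjfs" (len 7), cursors c1@0 c2@0 c4@0 c3@4, authorship .......
After op 3 (delete): buffer="qaxjfs" (len 6), cursors c1@0 c2@0 c4@0 c3@3, authorship ......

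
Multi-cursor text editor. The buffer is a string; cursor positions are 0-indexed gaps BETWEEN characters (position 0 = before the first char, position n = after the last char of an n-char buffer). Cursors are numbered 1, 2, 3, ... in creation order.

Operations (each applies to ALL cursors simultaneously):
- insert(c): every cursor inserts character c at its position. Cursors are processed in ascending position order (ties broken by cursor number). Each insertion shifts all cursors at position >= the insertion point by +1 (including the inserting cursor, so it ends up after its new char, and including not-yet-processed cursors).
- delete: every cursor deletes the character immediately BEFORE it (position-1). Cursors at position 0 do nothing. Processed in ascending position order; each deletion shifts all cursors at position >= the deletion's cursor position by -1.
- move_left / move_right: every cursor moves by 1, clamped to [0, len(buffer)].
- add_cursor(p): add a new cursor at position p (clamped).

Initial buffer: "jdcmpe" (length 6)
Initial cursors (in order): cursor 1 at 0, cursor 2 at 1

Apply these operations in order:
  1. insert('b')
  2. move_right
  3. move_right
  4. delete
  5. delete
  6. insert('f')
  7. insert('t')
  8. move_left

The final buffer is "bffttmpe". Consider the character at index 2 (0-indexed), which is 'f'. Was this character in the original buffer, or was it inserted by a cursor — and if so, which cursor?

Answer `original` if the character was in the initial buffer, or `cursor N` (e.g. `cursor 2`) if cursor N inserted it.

After op 1 (insert('b')): buffer="bjbdcmpe" (len 8), cursors c1@1 c2@3, authorship 1.2.....
After op 2 (move_right): buffer="bjbdcmpe" (len 8), cursors c1@2 c2@4, authorship 1.2.....
After op 3 (move_right): buffer="bjbdcmpe" (len 8), cursors c1@3 c2@5, authorship 1.2.....
After op 4 (delete): buffer="bjdmpe" (len 6), cursors c1@2 c2@3, authorship 1.....
After op 5 (delete): buffer="bmpe" (len 4), cursors c1@1 c2@1, authorship 1...
After op 6 (insert('f')): buffer="bffmpe" (len 6), cursors c1@3 c2@3, authorship 112...
After op 7 (insert('t')): buffer="bffttmpe" (len 8), cursors c1@5 c2@5, authorship 11212...
After op 8 (move_left): buffer="bffttmpe" (len 8), cursors c1@4 c2@4, authorship 11212...
Authorship (.=original, N=cursor N): 1 1 2 1 2 . . .
Index 2: author = 2

Answer: cursor 2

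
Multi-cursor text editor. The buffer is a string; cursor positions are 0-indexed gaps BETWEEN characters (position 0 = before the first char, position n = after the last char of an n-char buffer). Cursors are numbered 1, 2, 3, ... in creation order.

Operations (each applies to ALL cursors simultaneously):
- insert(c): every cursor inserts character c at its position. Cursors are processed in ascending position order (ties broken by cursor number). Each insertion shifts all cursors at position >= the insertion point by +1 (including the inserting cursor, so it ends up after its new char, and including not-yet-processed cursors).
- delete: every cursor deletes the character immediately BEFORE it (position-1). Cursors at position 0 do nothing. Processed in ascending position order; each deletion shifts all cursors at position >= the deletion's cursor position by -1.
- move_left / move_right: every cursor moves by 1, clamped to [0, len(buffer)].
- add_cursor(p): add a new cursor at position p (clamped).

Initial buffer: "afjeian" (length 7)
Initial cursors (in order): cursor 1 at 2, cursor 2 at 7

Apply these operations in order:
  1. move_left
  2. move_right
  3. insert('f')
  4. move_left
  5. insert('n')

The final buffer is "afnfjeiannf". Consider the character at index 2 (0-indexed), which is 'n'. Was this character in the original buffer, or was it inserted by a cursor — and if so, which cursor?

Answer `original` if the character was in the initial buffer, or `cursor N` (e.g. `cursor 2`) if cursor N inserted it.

After op 1 (move_left): buffer="afjeian" (len 7), cursors c1@1 c2@6, authorship .......
After op 2 (move_right): buffer="afjeian" (len 7), cursors c1@2 c2@7, authorship .......
After op 3 (insert('f')): buffer="affjeianf" (len 9), cursors c1@3 c2@9, authorship ..1.....2
After op 4 (move_left): buffer="affjeianf" (len 9), cursors c1@2 c2@8, authorship ..1.....2
After op 5 (insert('n')): buffer="afnfjeiannf" (len 11), cursors c1@3 c2@10, authorship ..11.....22
Authorship (.=original, N=cursor N): . . 1 1 . . . . . 2 2
Index 2: author = 1

Answer: cursor 1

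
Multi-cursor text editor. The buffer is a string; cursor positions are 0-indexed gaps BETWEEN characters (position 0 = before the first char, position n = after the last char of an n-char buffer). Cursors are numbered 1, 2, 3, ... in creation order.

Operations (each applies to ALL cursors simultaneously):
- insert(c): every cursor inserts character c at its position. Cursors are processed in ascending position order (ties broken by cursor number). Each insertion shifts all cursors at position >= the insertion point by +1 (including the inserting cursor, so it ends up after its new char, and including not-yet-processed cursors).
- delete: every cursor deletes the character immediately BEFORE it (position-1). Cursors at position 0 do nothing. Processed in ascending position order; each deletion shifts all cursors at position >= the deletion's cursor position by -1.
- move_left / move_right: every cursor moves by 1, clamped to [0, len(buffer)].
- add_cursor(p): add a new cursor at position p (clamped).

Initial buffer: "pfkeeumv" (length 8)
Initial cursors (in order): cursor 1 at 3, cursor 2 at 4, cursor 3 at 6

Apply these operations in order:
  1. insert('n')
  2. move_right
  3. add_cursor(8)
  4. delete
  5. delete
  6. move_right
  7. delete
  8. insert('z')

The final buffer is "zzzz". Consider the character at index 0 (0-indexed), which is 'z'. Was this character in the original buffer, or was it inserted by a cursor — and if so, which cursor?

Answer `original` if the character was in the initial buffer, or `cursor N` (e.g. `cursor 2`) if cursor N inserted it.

After op 1 (insert('n')): buffer="pfkneneunmv" (len 11), cursors c1@4 c2@6 c3@9, authorship ...1.2..3..
After op 2 (move_right): buffer="pfkneneunmv" (len 11), cursors c1@5 c2@7 c3@10, authorship ...1.2..3..
After op 3 (add_cursor(8)): buffer="pfkneneunmv" (len 11), cursors c1@5 c2@7 c4@8 c3@10, authorship ...1.2..3..
After op 4 (delete): buffer="pfknnnv" (len 7), cursors c1@4 c2@5 c4@5 c3@6, authorship ...123.
After op 5 (delete): buffer="pfv" (len 3), cursors c1@2 c2@2 c3@2 c4@2, authorship ...
After op 6 (move_right): buffer="pfv" (len 3), cursors c1@3 c2@3 c3@3 c4@3, authorship ...
After op 7 (delete): buffer="" (len 0), cursors c1@0 c2@0 c3@0 c4@0, authorship 
After op 8 (insert('z')): buffer="zzzz" (len 4), cursors c1@4 c2@4 c3@4 c4@4, authorship 1234
Authorship (.=original, N=cursor N): 1 2 3 4
Index 0: author = 1

Answer: cursor 1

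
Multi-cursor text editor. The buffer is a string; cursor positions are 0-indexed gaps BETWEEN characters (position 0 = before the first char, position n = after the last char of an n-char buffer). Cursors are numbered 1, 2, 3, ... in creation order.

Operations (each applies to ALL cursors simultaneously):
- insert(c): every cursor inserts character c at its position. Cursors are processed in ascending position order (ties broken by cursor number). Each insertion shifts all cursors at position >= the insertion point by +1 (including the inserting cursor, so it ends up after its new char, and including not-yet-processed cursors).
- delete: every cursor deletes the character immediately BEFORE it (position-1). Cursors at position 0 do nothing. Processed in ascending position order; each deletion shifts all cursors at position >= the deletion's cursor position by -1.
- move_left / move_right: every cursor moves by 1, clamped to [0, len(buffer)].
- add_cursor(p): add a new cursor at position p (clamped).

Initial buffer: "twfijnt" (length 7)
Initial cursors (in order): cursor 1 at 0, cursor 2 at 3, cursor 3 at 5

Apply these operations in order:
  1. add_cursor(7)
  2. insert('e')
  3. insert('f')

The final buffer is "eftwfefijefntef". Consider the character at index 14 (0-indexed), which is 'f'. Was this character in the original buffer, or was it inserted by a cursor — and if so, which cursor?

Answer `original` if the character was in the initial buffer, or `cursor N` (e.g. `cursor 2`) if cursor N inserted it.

Answer: cursor 4

Derivation:
After op 1 (add_cursor(7)): buffer="twfijnt" (len 7), cursors c1@0 c2@3 c3@5 c4@7, authorship .......
After op 2 (insert('e')): buffer="etwfeijente" (len 11), cursors c1@1 c2@5 c3@8 c4@11, authorship 1...2..3..4
After op 3 (insert('f')): buffer="eftwfefijefntef" (len 15), cursors c1@2 c2@7 c3@11 c4@15, authorship 11...22..33..44
Authorship (.=original, N=cursor N): 1 1 . . . 2 2 . . 3 3 . . 4 4
Index 14: author = 4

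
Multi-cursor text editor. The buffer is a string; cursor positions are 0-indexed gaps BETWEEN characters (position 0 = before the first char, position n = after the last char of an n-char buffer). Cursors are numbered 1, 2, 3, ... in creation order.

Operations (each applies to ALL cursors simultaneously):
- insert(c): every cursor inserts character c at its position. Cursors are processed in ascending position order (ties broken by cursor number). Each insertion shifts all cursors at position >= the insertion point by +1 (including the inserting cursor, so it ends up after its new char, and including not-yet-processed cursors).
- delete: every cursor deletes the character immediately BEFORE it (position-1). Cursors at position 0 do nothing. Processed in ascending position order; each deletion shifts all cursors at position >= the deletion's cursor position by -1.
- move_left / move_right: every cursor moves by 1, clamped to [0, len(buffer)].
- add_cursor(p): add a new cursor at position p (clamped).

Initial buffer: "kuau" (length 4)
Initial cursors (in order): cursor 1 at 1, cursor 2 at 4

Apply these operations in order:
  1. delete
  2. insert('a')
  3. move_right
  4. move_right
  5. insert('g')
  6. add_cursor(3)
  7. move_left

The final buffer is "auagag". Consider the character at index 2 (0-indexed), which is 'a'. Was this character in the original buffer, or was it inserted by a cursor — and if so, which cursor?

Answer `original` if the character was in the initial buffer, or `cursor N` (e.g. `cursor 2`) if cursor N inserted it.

Answer: original

Derivation:
After op 1 (delete): buffer="ua" (len 2), cursors c1@0 c2@2, authorship ..
After op 2 (insert('a')): buffer="auaa" (len 4), cursors c1@1 c2@4, authorship 1..2
After op 3 (move_right): buffer="auaa" (len 4), cursors c1@2 c2@4, authorship 1..2
After op 4 (move_right): buffer="auaa" (len 4), cursors c1@3 c2@4, authorship 1..2
After op 5 (insert('g')): buffer="auagag" (len 6), cursors c1@4 c2@6, authorship 1..122
After op 6 (add_cursor(3)): buffer="auagag" (len 6), cursors c3@3 c1@4 c2@6, authorship 1..122
After op 7 (move_left): buffer="auagag" (len 6), cursors c3@2 c1@3 c2@5, authorship 1..122
Authorship (.=original, N=cursor N): 1 . . 1 2 2
Index 2: author = original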